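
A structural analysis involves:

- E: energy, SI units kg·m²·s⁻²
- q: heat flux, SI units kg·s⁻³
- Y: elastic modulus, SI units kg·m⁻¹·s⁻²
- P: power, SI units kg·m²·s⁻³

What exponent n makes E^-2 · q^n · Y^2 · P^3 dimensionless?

Balance the M exponent: (1)·n from q, plus −2·(1) + 2·(1) + 3·(1) = 3 from the rest, must sum to zero.
n + 3 = 0, so n = -3.

-3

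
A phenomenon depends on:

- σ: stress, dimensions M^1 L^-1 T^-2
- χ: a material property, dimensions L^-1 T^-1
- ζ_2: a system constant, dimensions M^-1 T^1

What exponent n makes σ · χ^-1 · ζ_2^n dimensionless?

Balance the M exponent: (-1)·n from ζ_2, plus (1) − (0) = 1 from the rest, must sum to zero.
−n + 1 = 0, so n = 1.

1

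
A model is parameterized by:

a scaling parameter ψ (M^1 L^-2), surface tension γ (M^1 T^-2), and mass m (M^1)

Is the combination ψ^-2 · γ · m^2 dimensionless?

no

Sum the exponent of each base dimension across the product:
  M: −2·[ψ]_M + [γ]_M + 2·[m]_M = −2·(1) + (1) + 2·(1) = 1
  L: −2·[ψ]_L + [γ]_L + 2·[m]_L = −2·(-2) + (0) + 2·(0) = 4
  T: −2·[ψ]_T + [γ]_T + 2·[m]_T = −2·(0) + (-2) + 2·(0) = -2
Net dimensions [M L⁴ T⁻²] ≠ [1] — not dimensionless.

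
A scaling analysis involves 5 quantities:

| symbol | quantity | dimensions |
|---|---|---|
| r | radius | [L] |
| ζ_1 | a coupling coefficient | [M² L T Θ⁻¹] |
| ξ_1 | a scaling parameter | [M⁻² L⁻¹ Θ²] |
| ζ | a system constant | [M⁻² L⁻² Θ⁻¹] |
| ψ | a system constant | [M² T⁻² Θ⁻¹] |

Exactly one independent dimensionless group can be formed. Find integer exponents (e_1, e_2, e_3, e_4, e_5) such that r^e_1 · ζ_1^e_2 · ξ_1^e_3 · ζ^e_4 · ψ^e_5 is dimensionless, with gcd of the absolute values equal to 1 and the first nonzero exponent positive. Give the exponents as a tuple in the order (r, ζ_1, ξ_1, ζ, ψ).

M: e_1·(0) + e_2·(2) + e_3·(-2) + e_4·(-2) + e_5·(2) = 0
L: e_1·(1) + e_2·(1) + e_3·(-1) + e_4·(-2) + e_5·(0) = 0
T: e_1·(0) + e_2·(1) + e_3·(0) + e_4·(0) + e_5·(-2) = 0
Θ: e_1·(0) + e_2·(-1) + e_3·(2) + e_4·(-1) + e_5·(-1) = 0
Solving this homogeneous linear system for the smallest-integer solution (first nonzero entry positive) gives (2, 2, 2, 1, 1).

(2, 2, 2, 1, 1)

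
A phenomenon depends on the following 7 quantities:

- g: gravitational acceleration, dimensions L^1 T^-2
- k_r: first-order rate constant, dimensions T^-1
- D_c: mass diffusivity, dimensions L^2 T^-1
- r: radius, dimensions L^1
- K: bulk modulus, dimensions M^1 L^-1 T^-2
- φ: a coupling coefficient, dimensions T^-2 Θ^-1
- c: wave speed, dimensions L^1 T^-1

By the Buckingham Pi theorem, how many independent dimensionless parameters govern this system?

There are 7 variables and 4 base dimensions (M, L, T, Θ).
The dimension matrix has rank 4.
Independent dimensionless groups: 7 − 4 = 3.

3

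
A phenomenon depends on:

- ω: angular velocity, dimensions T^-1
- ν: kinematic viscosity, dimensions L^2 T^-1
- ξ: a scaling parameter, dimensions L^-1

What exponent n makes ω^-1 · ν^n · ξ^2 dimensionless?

Balance the L exponent: (2)·n from ν, plus −(0) + 2·(-1) = -2 from the rest, must sum to zero.
2n − 2 = 0, so n = 1.

1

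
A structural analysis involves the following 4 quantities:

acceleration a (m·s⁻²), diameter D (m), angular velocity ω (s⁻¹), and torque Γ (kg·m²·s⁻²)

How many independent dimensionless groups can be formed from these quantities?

There are 4 variables and 3 base dimensions (M, L, T).
The dimension matrix has rank 3.
Independent dimensionless groups: 4 − 3 = 1.

1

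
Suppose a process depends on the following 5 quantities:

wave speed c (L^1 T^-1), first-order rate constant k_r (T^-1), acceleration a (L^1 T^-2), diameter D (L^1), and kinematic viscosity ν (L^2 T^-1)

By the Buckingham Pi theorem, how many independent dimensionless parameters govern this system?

3

There are 5 variables and 2 base dimensions (L, T).
The dimension matrix has rank 2.
Independent dimensionless groups: 5 − 2 = 3.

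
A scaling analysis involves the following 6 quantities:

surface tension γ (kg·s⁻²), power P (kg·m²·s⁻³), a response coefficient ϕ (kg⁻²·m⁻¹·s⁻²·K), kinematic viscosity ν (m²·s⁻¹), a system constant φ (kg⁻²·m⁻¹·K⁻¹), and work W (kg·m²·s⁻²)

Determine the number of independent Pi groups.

2

There are 6 variables and 4 base dimensions (M, L, T, Θ).
The dimension matrix has rank 4.
Independent dimensionless groups: 6 − 4 = 2.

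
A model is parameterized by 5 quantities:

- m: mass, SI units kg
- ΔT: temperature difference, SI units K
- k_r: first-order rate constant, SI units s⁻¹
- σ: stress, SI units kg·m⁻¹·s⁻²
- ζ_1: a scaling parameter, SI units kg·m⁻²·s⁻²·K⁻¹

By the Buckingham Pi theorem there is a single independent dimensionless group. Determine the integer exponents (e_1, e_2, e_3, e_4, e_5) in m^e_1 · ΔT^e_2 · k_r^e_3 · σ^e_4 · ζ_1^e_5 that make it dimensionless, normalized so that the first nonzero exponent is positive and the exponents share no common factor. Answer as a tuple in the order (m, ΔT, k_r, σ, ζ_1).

(1, 1, 2, -2, 1)

M: e_1·(1) + e_2·(0) + e_3·(0) + e_4·(1) + e_5·(1) = 0
L: e_1·(0) + e_2·(0) + e_3·(0) + e_4·(-1) + e_5·(-2) = 0
T: e_1·(0) + e_2·(0) + e_3·(-1) + e_4·(-2) + e_5·(-2) = 0
Θ: e_1·(0) + e_2·(1) + e_3·(0) + e_4·(0) + e_5·(-1) = 0
Solving this homogeneous linear system for the smallest-integer solution (first nonzero entry positive) gives (1, 1, 2, -2, 1).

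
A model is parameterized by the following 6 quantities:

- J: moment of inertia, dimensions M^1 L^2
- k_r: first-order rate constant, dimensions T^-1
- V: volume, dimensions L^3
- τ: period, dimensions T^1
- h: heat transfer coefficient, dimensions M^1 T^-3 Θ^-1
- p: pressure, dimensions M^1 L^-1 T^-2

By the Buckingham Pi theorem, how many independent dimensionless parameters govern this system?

2

There are 6 variables and 4 base dimensions (M, L, T, Θ).
The dimension matrix has rank 4.
Independent dimensionless groups: 6 − 4 = 2.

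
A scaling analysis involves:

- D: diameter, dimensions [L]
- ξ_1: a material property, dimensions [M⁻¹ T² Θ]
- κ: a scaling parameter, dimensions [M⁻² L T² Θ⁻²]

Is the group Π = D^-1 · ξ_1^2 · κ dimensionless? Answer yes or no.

Sum the exponent of each base dimension across the product:
  M: −[D]_M + 2·[ξ_1]_M + [κ]_M = −(0) + 2·(-1) + (-2) = -4
  L: −[D]_L + 2·[ξ_1]_L + [κ]_L = −(1) + 2·(0) + (1) = 0
  T: −[D]_T + 2·[ξ_1]_T + [κ]_T = −(0) + 2·(2) + (2) = 6
  Θ: −[D]_Θ + 2·[ξ_1]_Θ + [κ]_Θ = −(0) + 2·(1) + (-2) = 0
Net dimensions [M⁻⁴ T⁶] ≠ [1] — not dimensionless.

no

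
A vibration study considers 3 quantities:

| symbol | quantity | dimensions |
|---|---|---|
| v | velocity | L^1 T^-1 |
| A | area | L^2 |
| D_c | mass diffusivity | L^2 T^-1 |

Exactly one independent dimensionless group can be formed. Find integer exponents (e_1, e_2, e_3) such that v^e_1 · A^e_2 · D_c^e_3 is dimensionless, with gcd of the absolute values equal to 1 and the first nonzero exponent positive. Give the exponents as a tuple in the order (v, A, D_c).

(2, 1, -2)

L: e_1·(1) + e_2·(2) + e_3·(2) = 0
T: e_1·(-1) + e_2·(0) + e_3·(-1) = 0
Solving this homogeneous linear system for the smallest-integer solution (first nonzero entry positive) gives (2, 1, -2).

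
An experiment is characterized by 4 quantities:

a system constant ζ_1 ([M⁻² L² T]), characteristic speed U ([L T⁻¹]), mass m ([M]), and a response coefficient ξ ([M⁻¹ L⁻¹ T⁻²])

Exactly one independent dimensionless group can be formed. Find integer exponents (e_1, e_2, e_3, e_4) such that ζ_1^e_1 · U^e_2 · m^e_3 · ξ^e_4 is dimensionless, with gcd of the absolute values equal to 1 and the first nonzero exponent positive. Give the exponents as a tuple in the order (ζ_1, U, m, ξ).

(1, -1, 3, 1)

M: e_1·(-2) + e_2·(0) + e_3·(1) + e_4·(-1) = 0
L: e_1·(2) + e_2·(1) + e_3·(0) + e_4·(-1) = 0
T: e_1·(1) + e_2·(-1) + e_3·(0) + e_4·(-2) = 0
Solving this homogeneous linear system for the smallest-integer solution (first nonzero entry positive) gives (1, -1, 3, 1).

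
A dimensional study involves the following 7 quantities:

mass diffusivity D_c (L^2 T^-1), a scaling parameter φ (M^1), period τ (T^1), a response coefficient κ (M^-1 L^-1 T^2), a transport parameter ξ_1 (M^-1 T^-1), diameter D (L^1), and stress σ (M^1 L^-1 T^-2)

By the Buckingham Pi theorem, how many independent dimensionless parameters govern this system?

There are 7 variables and 3 base dimensions (M, L, T).
The dimension matrix has rank 3.
Independent dimensionless groups: 7 − 3 = 4.

4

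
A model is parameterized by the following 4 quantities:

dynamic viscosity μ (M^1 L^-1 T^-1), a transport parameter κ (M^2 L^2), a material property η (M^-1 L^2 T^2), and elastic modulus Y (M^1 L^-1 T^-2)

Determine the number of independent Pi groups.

There are 4 variables and 3 base dimensions (M, L, T).
The dimension matrix has rank 3.
Independent dimensionless groups: 4 − 3 = 1.

1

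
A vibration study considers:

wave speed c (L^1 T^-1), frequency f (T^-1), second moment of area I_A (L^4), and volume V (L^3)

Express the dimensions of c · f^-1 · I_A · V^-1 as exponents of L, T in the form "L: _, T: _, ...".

L: 2, T: 0

Collect each base-dimension exponent across the product:
  L: (1) − (0) + (4) − (3) = 2
  T: (-1) − (-1) + (0) − (0) = 0
So the dimensions are [L²].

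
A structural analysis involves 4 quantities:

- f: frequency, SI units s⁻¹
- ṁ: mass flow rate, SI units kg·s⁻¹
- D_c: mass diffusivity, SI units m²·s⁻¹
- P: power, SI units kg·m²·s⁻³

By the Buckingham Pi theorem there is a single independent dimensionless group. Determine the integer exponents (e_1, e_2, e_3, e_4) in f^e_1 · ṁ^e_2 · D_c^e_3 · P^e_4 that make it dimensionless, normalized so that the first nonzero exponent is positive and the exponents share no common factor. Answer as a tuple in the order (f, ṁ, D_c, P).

(1, 1, 1, -1)

M: e_1·(0) + e_2·(1) + e_3·(0) + e_4·(1) = 0
L: e_1·(0) + e_2·(0) + e_3·(2) + e_4·(2) = 0
T: e_1·(-1) + e_2·(-1) + e_3·(-1) + e_4·(-3) = 0
Solving this homogeneous linear system for the smallest-integer solution (first nonzero entry positive) gives (1, 1, 1, -1).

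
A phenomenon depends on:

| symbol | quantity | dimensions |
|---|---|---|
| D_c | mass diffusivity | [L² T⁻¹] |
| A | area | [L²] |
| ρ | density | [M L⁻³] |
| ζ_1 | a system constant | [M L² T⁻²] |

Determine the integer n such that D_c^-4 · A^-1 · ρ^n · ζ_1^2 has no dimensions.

Balance the M exponent: (1)·n from ρ, plus −4·(0) − (0) + 2·(1) = 2 from the rest, must sum to zero.
n + 2 = 0, so n = -2.

-2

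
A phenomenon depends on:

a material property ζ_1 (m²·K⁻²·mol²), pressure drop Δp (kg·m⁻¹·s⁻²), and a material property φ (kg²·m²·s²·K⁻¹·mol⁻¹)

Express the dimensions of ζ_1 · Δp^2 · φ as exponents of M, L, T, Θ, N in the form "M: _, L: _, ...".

M: 4, L: 2, T: -2, Θ: -3, N: 1

Collect each base-dimension exponent across the product:
  M: (0) + 2·(1) + (2) = 4
  L: (2) + 2·(-1) + (2) = 2
  T: (0) + 2·(-2) + (2) = -2
  Θ: (-2) + 2·(0) + (-1) = -3
  N: (2) + 2·(0) + (-1) = 1
So the dimensions are [M⁴ L² T⁻² Θ⁻³ N].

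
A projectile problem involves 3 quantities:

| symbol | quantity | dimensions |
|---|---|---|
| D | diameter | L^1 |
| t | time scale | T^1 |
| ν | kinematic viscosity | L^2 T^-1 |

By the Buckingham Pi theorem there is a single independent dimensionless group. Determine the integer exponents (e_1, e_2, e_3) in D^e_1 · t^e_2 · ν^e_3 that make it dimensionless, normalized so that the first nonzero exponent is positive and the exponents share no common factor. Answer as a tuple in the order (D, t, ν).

L: e_1·(1) + e_2·(0) + e_3·(2) = 0
T: e_1·(0) + e_2·(1) + e_3·(-1) = 0
Solving this homogeneous linear system for the smallest-integer solution (first nonzero entry positive) gives (2, -1, -1).

(2, -1, -1)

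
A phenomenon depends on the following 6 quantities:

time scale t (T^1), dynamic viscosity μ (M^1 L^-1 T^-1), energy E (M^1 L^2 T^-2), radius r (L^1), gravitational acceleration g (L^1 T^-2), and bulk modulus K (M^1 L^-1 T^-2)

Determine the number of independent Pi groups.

3

There are 6 variables and 3 base dimensions (M, L, T).
The dimension matrix has rank 3.
Independent dimensionless groups: 6 − 3 = 3.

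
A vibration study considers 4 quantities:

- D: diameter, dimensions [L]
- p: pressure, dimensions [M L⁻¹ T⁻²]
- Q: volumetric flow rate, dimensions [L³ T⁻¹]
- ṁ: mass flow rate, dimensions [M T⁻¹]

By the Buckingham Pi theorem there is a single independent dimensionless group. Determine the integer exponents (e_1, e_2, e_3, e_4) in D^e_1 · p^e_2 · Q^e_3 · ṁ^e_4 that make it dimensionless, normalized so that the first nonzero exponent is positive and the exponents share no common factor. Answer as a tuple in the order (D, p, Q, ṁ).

(4, 1, -1, -1)

M: e_1·(0) + e_2·(1) + e_3·(0) + e_4·(1) = 0
L: e_1·(1) + e_2·(-1) + e_3·(3) + e_4·(0) = 0
T: e_1·(0) + e_2·(-2) + e_3·(-1) + e_4·(-1) = 0
Solving this homogeneous linear system for the smallest-integer solution (first nonzero entry positive) gives (4, 1, -1, -1).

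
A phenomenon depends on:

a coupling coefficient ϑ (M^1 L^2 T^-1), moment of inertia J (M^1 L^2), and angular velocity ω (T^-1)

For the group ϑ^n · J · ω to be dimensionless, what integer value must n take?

Balance the M exponent: (1)·n from ϑ, plus (1) + (0) = 1 from the rest, must sum to zero.
n + 1 = 0, so n = -1.

-1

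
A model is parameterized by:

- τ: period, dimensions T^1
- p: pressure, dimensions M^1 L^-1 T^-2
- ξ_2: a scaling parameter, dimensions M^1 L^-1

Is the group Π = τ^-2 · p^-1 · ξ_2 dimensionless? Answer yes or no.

Sum the exponent of each base dimension across the product:
  M: −2·[τ]_M − [p]_M + [ξ_2]_M = −2·(0) − (1) + (1) = 0
  L: −2·[τ]_L − [p]_L + [ξ_2]_L = −2·(0) − (-1) + (-1) = 0
  T: −2·[τ]_T − [p]_T + [ξ_2]_T = −2·(1) − (-2) + (0) = 0
All base exponents vanish — dimensionless.

yes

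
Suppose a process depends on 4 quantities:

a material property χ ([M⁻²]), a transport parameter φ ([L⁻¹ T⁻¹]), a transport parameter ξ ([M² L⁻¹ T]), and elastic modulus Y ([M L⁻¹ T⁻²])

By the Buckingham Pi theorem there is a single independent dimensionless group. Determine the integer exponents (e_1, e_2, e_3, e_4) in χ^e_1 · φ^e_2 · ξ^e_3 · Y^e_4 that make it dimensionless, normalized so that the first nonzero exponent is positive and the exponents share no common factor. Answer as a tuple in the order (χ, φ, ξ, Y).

M: e_1·(-2) + e_2·(0) + e_3·(2) + e_4·(1) = 0
L: e_1·(0) + e_2·(-1) + e_3·(-1) + e_4·(-1) = 0
T: e_1·(0) + e_2·(-1) + e_3·(1) + e_4·(-2) = 0
Solving this homogeneous linear system for the smallest-integer solution (first nonzero entry positive) gives (2, -3, 1, 2).

(2, -3, 1, 2)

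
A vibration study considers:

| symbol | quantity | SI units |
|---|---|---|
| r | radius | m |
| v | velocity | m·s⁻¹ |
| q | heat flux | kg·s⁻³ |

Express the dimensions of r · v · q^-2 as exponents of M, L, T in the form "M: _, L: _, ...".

Collect each base-dimension exponent across the product:
  M: (0) + (0) − 2·(1) = -2
  L: (1) + (1) − 2·(0) = 2
  T: (0) + (-1) − 2·(-3) = 5
So the dimensions are [M⁻² L² T⁵].

M: -2, L: 2, T: 5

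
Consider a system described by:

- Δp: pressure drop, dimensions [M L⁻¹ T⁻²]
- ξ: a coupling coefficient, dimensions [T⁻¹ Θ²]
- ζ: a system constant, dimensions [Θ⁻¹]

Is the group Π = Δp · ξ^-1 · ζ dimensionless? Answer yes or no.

no

Sum the exponent of each base dimension across the product:
  M: [Δp]_M − [ξ]_M + [ζ]_M = (1) − (0) + (0) = 1
  L: [Δp]_L − [ξ]_L + [ζ]_L = (-1) − (0) + (0) = -1
  T: [Δp]_T − [ξ]_T + [ζ]_T = (-2) − (-1) + (0) = -1
  Θ: [Δp]_Θ − [ξ]_Θ + [ζ]_Θ = (0) − (2) + (-1) = -3
Net dimensions [M L⁻¹ T⁻¹ Θ⁻³] ≠ [1] — not dimensionless.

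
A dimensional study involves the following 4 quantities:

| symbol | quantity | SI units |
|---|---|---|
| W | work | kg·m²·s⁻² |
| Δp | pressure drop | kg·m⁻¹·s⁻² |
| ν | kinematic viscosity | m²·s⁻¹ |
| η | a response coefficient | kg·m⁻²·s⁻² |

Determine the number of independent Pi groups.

There are 4 variables and 3 base dimensions (M, L, T).
The dimension matrix has rank 3.
Independent dimensionless groups: 4 − 3 = 1.

1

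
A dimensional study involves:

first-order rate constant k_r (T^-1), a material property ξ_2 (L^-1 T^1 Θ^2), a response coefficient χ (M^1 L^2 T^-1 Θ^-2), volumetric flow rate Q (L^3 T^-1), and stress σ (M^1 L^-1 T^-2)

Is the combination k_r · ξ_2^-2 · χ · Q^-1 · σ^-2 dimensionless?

no

Sum the exponent of each base dimension across the product:
  M: [k_r]_M − 2·[ξ_2]_M + [χ]_M − [Q]_M − 2·[σ]_M = (0) − 2·(0) + (1) − (0) − 2·(1) = -1
  L: [k_r]_L − 2·[ξ_2]_L + [χ]_L − [Q]_L − 2·[σ]_L = (0) − 2·(-1) + (2) − (3) − 2·(-1) = 3
  T: [k_r]_T − 2·[ξ_2]_T + [χ]_T − [Q]_T − 2·[σ]_T = (-1) − 2·(1) + (-1) − (-1) − 2·(-2) = 1
  Θ: [k_r]_Θ − 2·[ξ_2]_Θ + [χ]_Θ − [Q]_Θ − 2·[σ]_Θ = (0) − 2·(2) + (-2) − (0) − 2·(0) = -6
Net dimensions [M⁻¹ L³ T Θ⁻⁶] ≠ [1] — not dimensionless.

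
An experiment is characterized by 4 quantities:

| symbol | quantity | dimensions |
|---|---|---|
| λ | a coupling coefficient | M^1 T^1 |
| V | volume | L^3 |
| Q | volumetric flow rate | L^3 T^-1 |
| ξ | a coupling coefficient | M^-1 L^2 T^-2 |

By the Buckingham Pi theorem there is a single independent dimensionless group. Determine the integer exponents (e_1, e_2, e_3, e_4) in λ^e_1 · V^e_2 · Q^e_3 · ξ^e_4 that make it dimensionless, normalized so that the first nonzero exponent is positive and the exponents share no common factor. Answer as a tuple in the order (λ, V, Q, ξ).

(3, 1, -3, 3)

M: e_1·(1) + e_2·(0) + e_3·(0) + e_4·(-1) = 0
L: e_1·(0) + e_2·(3) + e_3·(3) + e_4·(2) = 0
T: e_1·(1) + e_2·(0) + e_3·(-1) + e_4·(-2) = 0
Solving this homogeneous linear system for the smallest-integer solution (first nonzero entry positive) gives (3, 1, -3, 3).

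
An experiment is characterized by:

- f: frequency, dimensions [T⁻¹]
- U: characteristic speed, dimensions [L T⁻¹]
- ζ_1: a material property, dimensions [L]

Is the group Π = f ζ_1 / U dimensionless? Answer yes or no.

yes

Sum the exponent of each base dimension across the product:
  M: [f]_M − [U]_M + [ζ_1]_M = (0) − (0) + (0) = 0
  L: [f]_L − [U]_L + [ζ_1]_L = (0) − (1) + (1) = 0
  T: [f]_T − [U]_T + [ζ_1]_T = (-1) − (-1) + (0) = 0
All base exponents vanish — dimensionless.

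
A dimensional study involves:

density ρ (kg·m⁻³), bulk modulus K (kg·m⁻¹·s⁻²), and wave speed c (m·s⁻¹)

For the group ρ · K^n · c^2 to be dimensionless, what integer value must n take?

Balance the M exponent: (1)·n from K, plus (1) + 2·(0) = 1 from the rest, must sum to zero.
n + 1 = 0, so n = -1.

-1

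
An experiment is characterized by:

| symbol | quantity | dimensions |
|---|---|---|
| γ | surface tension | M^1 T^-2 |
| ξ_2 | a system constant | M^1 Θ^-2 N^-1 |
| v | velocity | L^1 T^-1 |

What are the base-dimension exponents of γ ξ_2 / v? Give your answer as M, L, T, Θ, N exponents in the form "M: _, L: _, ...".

M: 2, L: -1, T: -1, Θ: -2, N: -1

Collect each base-dimension exponent across the product:
  M: (1) + (1) − (0) = 2
  L: (0) + (0) − (1) = -1
  T: (-2) + (0) − (-1) = -1
  Θ: (0) + (-2) − (0) = -2
  N: (0) + (-1) − (0) = -1
So the dimensions are [M² L⁻¹ T⁻¹ Θ⁻² N⁻¹].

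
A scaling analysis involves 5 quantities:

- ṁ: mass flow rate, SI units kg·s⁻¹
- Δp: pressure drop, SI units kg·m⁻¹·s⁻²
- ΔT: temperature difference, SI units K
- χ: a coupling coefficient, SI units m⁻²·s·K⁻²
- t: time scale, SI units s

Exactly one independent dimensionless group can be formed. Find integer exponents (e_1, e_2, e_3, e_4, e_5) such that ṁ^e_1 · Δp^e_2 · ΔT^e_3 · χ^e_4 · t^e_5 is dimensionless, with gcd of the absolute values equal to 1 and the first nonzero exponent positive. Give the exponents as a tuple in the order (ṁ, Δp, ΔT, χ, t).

M: e_1·(1) + e_2·(1) + e_3·(0) + e_4·(0) + e_5·(0) = 0
L: e_1·(0) + e_2·(-1) + e_3·(0) + e_4·(-2) + e_5·(0) = 0
T: e_1·(-1) + e_2·(-2) + e_3·(0) + e_4·(1) + e_5·(1) = 0
Θ: e_1·(0) + e_2·(0) + e_3·(1) + e_4·(-2) + e_5·(0) = 0
Solving this homogeneous linear system for the smallest-integer solution (first nonzero entry positive) gives (2, -2, 2, 1, -3).

(2, -2, 2, 1, -3)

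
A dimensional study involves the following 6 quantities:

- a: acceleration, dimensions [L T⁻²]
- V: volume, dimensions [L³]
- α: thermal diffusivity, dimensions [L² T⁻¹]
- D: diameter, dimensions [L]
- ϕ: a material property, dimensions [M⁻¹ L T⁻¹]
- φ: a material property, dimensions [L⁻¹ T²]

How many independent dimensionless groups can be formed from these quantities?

There are 6 variables and 3 base dimensions (M, L, T).
The dimension matrix has rank 3.
Independent dimensionless groups: 6 − 3 = 3.

3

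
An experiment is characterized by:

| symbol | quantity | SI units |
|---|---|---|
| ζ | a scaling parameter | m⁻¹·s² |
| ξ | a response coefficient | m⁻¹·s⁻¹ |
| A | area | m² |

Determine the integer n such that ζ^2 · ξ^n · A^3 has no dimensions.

Balance the L exponent: (-1)·n from ξ, plus 2·(-1) + 3·(2) = 4 from the rest, must sum to zero.
−n + 4 = 0, so n = 4.

4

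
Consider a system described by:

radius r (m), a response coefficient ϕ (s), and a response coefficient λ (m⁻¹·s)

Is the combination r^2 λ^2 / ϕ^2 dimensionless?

yes

Sum the exponent of each base dimension across the product:
  L: 2·[r]_L − 2·[ϕ]_L + 2·[λ]_L = 2·(1) − 2·(0) + 2·(-1) = 0
  T: 2·[r]_T − 2·[ϕ]_T + 2·[λ]_T = 2·(0) − 2·(1) + 2·(1) = 0
All base exponents vanish — dimensionless.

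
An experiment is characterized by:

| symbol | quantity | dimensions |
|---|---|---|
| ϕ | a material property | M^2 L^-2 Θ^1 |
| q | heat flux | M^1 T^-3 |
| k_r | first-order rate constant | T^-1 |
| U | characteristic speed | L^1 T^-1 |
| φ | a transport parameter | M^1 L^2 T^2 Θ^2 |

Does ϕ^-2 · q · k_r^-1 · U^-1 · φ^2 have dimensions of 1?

no

Sum the exponent of each base dimension across the product:
  M: −2·[ϕ]_M + [q]_M − [k_r]_M − [U]_M + 2·[φ]_M = −2·(2) + (1) − (0) − (0) + 2·(1) = -1
  L: −2·[ϕ]_L + [q]_L − [k_r]_L − [U]_L + 2·[φ]_L = −2·(-2) + (0) − (0) − (1) + 2·(2) = 7
  T: −2·[ϕ]_T + [q]_T − [k_r]_T − [U]_T + 2·[φ]_T = −2·(0) + (-3) − (-1) − (-1) + 2·(2) = 3
  Θ: −2·[ϕ]_Θ + [q]_Θ − [k_r]_Θ − [U]_Θ + 2·[φ]_Θ = −2·(1) + (0) − (0) − (0) + 2·(2) = 2
Net dimensions [M⁻¹ L⁷ T³ Θ²] ≠ [1] — not dimensionless.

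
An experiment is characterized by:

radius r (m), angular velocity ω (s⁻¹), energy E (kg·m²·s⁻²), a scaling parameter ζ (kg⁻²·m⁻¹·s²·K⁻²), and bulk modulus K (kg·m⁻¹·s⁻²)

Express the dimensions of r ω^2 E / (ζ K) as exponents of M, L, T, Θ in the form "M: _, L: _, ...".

Collect each base-dimension exponent across the product:
  M: (0) + 2·(0) + (1) − (-2) − (1) = 2
  L: (1) + 2·(0) + (2) − (-1) − (-1) = 5
  T: (0) + 2·(-1) + (-2) − (2) − (-2) = -4
  Θ: (0) + 2·(0) + (0) − (-2) − (0) = 2
So the dimensions are [M² L⁵ T⁻⁴ Θ²].

M: 2, L: 5, T: -4, Θ: 2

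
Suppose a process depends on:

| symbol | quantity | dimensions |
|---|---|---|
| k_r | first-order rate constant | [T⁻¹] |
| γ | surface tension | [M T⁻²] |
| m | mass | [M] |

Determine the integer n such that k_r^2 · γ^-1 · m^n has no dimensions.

1

Balance the M exponent: (1)·n from m, plus 2·(0) − (1) = -1 from the rest, must sum to zero.
n − 1 = 0, so n = 1.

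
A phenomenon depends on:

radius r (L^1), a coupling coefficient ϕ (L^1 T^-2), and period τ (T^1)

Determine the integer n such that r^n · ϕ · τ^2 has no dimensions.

-1

Balance the L exponent: (1)·n from r, plus (1) + 2·(0) = 1 from the rest, must sum to zero.
n + 1 = 0, so n = -1.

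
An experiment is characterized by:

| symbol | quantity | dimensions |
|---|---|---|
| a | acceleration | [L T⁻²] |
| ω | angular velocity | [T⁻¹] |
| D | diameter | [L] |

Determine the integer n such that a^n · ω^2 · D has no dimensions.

-1

Balance the L exponent: (1)·n from a, plus 2·(0) + (1) = 1 from the rest, must sum to zero.
n + 1 = 0, so n = -1.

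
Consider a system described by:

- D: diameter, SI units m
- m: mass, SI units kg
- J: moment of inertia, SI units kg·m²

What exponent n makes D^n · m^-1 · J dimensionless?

Balance the L exponent: (1)·n from D, plus −(0) + (2) = 2 from the rest, must sum to zero.
n + 2 = 0, so n = -2.

-2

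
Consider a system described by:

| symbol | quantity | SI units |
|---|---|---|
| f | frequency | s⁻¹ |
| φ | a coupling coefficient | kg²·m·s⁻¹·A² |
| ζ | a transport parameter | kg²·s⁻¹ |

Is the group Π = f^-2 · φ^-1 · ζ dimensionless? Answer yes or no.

no

Sum the exponent of each base dimension across the product:
  M: −2·[f]_M − [φ]_M + [ζ]_M = −2·(0) − (2) + (2) = 0
  L: −2·[f]_L − [φ]_L + [ζ]_L = −2·(0) − (1) + (0) = -1
  T: −2·[f]_T − [φ]_T + [ζ]_T = −2·(-1) − (-1) + (-1) = 2
  I: −2·[f]_I − [φ]_I + [ζ]_I = −2·(0) − (2) + (0) = -2
Net dimensions [L⁻¹ T² I⁻²] ≠ [1] — not dimensionless.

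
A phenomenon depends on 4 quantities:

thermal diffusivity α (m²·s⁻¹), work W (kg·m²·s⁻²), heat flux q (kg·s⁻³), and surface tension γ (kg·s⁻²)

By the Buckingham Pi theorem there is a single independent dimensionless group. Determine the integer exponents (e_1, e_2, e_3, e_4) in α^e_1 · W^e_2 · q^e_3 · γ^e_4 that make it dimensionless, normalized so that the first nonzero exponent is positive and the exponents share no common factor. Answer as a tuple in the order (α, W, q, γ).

M: e_1·(0) + e_2·(1) + e_3·(1) + e_4·(1) = 0
L: e_1·(2) + e_2·(2) + e_3·(0) + e_4·(0) = 0
T: e_1·(-1) + e_2·(-2) + e_3·(-3) + e_4·(-2) = 0
Solving this homogeneous linear system for the smallest-integer solution (first nonzero entry positive) gives (1, -1, -1, 2).

(1, -1, -1, 2)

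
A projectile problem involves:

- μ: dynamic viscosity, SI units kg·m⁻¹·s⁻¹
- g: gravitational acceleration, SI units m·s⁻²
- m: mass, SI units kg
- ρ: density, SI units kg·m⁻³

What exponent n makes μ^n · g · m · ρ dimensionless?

Balance the M exponent: (1)·n from μ, plus (0) + (1) + (1) = 2 from the rest, must sum to zero.
n + 2 = 0, so n = -2.

-2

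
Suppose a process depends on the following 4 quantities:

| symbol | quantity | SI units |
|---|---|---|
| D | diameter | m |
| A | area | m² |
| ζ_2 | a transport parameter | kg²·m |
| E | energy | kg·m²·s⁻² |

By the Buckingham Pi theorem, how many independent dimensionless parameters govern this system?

There are 4 variables and 3 base dimensions (M, L, T).
The dimension matrix has rank 3.
Independent dimensionless groups: 4 − 3 = 1.

1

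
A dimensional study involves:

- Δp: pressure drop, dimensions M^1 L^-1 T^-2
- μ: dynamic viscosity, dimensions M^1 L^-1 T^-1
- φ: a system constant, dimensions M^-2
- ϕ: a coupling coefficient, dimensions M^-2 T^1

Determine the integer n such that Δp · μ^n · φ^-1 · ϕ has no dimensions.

Balance the M exponent: (1)·n from μ, plus (1) − (-2) + (-2) = 1 from the rest, must sum to zero.
n + 1 = 0, so n = -1.

-1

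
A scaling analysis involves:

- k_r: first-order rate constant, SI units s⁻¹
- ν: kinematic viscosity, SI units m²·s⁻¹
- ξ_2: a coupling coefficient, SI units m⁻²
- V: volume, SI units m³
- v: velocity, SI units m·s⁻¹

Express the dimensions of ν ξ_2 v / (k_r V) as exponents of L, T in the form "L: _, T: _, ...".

Collect each base-dimension exponent across the product:
  L: −(0) + (2) + (-2) − (3) + (1) = -2
  T: −(-1) + (-1) + (0) − (0) + (-1) = -1
So the dimensions are [L⁻² T⁻¹].

L: -2, T: -1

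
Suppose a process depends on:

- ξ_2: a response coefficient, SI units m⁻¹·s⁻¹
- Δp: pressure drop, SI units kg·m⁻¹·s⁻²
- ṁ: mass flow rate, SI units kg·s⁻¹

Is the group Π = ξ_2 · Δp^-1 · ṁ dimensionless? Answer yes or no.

Sum the exponent of each base dimension across the product:
  M: [ξ_2]_M − [Δp]_M + [ṁ]_M = (0) − (1) + (1) = 0
  L: [ξ_2]_L − [Δp]_L + [ṁ]_L = (-1) − (-1) + (0) = 0
  T: [ξ_2]_T − [Δp]_T + [ṁ]_T = (-1) − (-2) + (-1) = 0
All base exponents vanish — dimensionless.

yes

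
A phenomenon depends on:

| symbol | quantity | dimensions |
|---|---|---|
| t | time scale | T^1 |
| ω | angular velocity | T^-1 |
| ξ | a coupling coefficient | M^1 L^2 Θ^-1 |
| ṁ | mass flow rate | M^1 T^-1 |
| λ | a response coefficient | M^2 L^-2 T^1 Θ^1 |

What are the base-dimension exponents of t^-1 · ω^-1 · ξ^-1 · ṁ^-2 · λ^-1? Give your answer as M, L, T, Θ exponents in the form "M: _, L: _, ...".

Collect each base-dimension exponent across the product:
  M: −(0) − (0) − (1) − 2·(1) − (2) = -5
  L: −(0) − (0) − (2) − 2·(0) − (-2) = 0
  T: −(1) − (-1) − (0) − 2·(-1) − (1) = 1
  Θ: −(0) − (0) − (-1) − 2·(0) − (1) = 0
So the dimensions are [M⁻⁵ T].

M: -5, L: 0, T: 1, Θ: 0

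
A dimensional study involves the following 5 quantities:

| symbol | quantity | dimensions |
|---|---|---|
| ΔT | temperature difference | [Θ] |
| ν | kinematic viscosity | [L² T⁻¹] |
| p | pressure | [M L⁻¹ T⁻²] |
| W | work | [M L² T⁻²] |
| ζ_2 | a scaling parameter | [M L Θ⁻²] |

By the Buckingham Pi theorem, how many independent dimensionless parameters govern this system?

1

There are 5 variables and 4 base dimensions (M, L, T, Θ).
The dimension matrix has rank 4.
Independent dimensionless groups: 5 − 4 = 1.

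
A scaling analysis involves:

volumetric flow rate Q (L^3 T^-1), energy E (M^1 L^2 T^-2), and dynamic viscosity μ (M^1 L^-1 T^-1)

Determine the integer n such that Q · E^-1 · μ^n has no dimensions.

1

Balance the M exponent: (1)·n from μ, plus (0) − (1) = -1 from the rest, must sum to zero.
n − 1 = 0, so n = 1.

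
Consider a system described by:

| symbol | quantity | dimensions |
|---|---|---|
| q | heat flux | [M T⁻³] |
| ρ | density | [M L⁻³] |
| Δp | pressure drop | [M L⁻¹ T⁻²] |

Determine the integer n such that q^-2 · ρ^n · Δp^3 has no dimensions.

Balance the M exponent: (1)·n from ρ, plus −2·(1) + 3·(1) = 1 from the rest, must sum to zero.
n + 1 = 0, so n = -1.

-1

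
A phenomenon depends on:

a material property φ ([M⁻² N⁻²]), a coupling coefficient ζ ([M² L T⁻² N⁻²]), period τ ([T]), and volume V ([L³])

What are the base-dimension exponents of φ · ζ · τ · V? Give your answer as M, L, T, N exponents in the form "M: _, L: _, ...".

M: 0, L: 4, T: -1, N: -4

Collect each base-dimension exponent across the product:
  M: (-2) + (2) + (0) + (0) = 0
  L: (0) + (1) + (0) + (3) = 4
  T: (0) + (-2) + (1) + (0) = -1
  N: (-2) + (-2) + (0) + (0) = -4
So the dimensions are [L⁴ T⁻¹ N⁻⁴].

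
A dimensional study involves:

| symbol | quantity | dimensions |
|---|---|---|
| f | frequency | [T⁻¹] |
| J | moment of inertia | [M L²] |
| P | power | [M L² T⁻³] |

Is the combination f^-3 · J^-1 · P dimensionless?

Sum the exponent of each base dimension across the product:
  M: −3·[f]_M − [J]_M + [P]_M = −3·(0) − (1) + (1) = 0
  L: −3·[f]_L − [J]_L + [P]_L = −3·(0) − (2) + (2) = 0
  T: −3·[f]_T − [J]_T + [P]_T = −3·(-1) − (0) + (-3) = 0
  Θ: −3·[f]_Θ − [J]_Θ + [P]_Θ = −3·(0) − (0) + (0) = 0
All base exponents vanish — dimensionless.

yes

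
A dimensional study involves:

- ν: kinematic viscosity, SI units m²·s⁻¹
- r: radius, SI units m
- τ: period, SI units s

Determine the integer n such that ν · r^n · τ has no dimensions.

-2

Balance the L exponent: (1)·n from r, plus (2) + (0) = 2 from the rest, must sum to zero.
n + 2 = 0, so n = -2.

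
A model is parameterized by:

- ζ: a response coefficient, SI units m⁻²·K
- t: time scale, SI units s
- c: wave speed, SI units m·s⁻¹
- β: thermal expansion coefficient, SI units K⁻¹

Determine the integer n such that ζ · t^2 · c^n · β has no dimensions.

Balance the L exponent: (1)·n from c, plus (-2) + 2·(0) + (0) = -2 from the rest, must sum to zero.
n − 2 = 0, so n = 2.

2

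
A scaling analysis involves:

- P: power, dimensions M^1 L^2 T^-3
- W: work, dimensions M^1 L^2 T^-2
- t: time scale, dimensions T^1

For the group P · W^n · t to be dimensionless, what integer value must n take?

-1

Balance the M exponent: (1)·n from W, plus (1) + (0) = 1 from the rest, must sum to zero.
n + 1 = 0, so n = -1.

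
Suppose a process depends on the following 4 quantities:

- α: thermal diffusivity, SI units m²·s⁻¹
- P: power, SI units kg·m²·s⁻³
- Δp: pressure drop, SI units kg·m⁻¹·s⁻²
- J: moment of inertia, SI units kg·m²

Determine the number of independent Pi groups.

1

There are 4 variables and 3 base dimensions (M, L, T).
The dimension matrix has rank 3.
Independent dimensionless groups: 4 − 3 = 1.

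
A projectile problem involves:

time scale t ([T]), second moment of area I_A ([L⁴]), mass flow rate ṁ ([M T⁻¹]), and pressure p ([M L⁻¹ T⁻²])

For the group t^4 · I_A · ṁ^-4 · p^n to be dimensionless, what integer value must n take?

Balance the M exponent: (1)·n from p, plus 4·(0) + (0) − 4·(1) = -4 from the rest, must sum to zero.
n − 4 = 0, so n = 4.

4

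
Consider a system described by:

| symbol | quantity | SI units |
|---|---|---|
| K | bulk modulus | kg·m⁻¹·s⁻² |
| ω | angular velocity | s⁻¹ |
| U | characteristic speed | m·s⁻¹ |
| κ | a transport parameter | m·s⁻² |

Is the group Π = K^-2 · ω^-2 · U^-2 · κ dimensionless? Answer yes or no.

no

Sum the exponent of each base dimension across the product:
  M: −2·[K]_M − 2·[ω]_M − 2·[U]_M + [κ]_M = −2·(1) − 2·(0) − 2·(0) + (0) = -2
  L: −2·[K]_L − 2·[ω]_L − 2·[U]_L + [κ]_L = −2·(-1) − 2·(0) − 2·(1) + (1) = 1
  T: −2·[K]_T − 2·[ω]_T − 2·[U]_T + [κ]_T = −2·(-2) − 2·(-1) − 2·(-1) + (-2) = 6
Net dimensions [M⁻² L T⁶] ≠ [1] — not dimensionless.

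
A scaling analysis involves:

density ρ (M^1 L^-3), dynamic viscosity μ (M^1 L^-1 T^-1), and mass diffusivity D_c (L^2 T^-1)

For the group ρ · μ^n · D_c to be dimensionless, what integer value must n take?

-1

Balance the M exponent: (1)·n from μ, plus (1) + (0) = 1 from the rest, must sum to zero.
n + 1 = 0, so n = -1.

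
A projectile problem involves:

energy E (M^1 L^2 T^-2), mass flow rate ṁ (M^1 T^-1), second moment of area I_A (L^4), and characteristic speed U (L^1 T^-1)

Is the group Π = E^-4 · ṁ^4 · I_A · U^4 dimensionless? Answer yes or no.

Sum the exponent of each base dimension across the product:
  M: −4·[E]_M + 4·[ṁ]_M + [I_A]_M + 4·[U]_M = −4·(1) + 4·(1) + (0) + 4·(0) = 0
  L: −4·[E]_L + 4·[ṁ]_L + [I_A]_L + 4·[U]_L = −4·(2) + 4·(0) + (4) + 4·(1) = 0
  T: −4·[E]_T + 4·[ṁ]_T + [I_A]_T + 4·[U]_T = −4·(-2) + 4·(-1) + (0) + 4·(-1) = 0
All base exponents vanish — dimensionless.

yes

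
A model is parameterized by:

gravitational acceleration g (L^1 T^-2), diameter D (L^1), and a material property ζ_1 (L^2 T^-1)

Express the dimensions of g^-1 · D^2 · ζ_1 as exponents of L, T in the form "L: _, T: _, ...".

Collect each base-dimension exponent across the product:
  L: −(1) + 2·(1) + (2) = 3
  T: −(-2) + 2·(0) + (-1) = 1
So the dimensions are [L³ T].

L: 3, T: 1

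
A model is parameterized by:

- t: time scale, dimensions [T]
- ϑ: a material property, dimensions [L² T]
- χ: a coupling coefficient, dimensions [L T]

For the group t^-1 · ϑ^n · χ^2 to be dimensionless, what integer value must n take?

-1

Balance the L exponent: (2)·n from ϑ, plus −(0) + 2·(1) = 2 from the rest, must sum to zero.
2n + 2 = 0, so n = -1.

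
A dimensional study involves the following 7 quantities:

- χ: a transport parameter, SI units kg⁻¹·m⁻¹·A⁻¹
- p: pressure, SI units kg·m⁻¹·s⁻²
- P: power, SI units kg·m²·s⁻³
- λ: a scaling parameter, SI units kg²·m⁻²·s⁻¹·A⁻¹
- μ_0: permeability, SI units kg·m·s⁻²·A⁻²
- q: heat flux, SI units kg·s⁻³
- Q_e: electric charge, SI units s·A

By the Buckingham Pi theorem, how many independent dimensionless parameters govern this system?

There are 7 variables and 4 base dimensions (M, L, T, I).
The dimension matrix has rank 4.
Independent dimensionless groups: 7 − 4 = 3.

3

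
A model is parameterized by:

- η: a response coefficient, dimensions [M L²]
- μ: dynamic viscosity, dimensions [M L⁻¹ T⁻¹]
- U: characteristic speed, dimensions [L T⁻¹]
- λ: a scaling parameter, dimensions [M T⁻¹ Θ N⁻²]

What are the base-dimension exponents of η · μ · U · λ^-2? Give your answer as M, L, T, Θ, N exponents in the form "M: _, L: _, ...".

M: 0, L: 2, T: 0, Θ: -2, N: 4

Collect each base-dimension exponent across the product:
  M: (1) + (1) + (0) − 2·(1) = 0
  L: (2) + (-1) + (1) − 2·(0) = 2
  T: (0) + (-1) + (-1) − 2·(-1) = 0
  Θ: (0) + (0) + (0) − 2·(1) = -2
  N: (0) + (0) + (0) − 2·(-2) = 4
So the dimensions are [L² Θ⁻² N⁴].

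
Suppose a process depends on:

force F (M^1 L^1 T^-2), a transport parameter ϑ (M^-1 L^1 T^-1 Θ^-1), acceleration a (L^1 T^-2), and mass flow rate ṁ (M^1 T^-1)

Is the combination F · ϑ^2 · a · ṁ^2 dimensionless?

no

Sum the exponent of each base dimension across the product:
  M: [F]_M + 2·[ϑ]_M + [a]_M + 2·[ṁ]_M = (1) + 2·(-1) + (0) + 2·(1) = 1
  L: [F]_L + 2·[ϑ]_L + [a]_L + 2·[ṁ]_L = (1) + 2·(1) + (1) + 2·(0) = 4
  T: [F]_T + 2·[ϑ]_T + [a]_T + 2·[ṁ]_T = (-2) + 2·(-1) + (-2) + 2·(-1) = -8
  Θ: [F]_Θ + 2·[ϑ]_Θ + [a]_Θ + 2·[ṁ]_Θ = (0) + 2·(-1) + (0) + 2·(0) = -2
Net dimensions [M L⁴ T⁻⁸ Θ⁻²] ≠ [1] — not dimensionless.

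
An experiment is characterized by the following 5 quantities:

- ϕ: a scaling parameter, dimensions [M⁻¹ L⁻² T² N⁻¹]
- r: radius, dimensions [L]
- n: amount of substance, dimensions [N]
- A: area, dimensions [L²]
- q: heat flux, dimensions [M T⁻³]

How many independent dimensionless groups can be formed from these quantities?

1

There are 5 variables and 4 base dimensions (M, L, T, N).
The dimension matrix has rank 4.
Independent dimensionless groups: 5 − 4 = 1.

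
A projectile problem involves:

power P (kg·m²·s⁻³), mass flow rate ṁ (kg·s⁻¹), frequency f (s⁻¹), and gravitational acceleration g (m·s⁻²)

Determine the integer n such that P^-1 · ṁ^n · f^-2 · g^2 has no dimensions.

1

Balance the M exponent: (1)·n from ṁ, plus −(1) − 2·(0) + 2·(0) = -1 from the rest, must sum to zero.
n − 1 = 0, so n = 1.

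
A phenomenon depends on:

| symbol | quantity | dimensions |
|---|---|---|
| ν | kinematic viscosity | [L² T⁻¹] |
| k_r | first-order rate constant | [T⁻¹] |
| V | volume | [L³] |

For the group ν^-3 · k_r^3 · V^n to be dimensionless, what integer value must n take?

Balance the L exponent: (3)·n from V, plus −3·(2) + 3·(0) = -6 from the rest, must sum to zero.
3n − 6 = 0, so n = 2.

2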